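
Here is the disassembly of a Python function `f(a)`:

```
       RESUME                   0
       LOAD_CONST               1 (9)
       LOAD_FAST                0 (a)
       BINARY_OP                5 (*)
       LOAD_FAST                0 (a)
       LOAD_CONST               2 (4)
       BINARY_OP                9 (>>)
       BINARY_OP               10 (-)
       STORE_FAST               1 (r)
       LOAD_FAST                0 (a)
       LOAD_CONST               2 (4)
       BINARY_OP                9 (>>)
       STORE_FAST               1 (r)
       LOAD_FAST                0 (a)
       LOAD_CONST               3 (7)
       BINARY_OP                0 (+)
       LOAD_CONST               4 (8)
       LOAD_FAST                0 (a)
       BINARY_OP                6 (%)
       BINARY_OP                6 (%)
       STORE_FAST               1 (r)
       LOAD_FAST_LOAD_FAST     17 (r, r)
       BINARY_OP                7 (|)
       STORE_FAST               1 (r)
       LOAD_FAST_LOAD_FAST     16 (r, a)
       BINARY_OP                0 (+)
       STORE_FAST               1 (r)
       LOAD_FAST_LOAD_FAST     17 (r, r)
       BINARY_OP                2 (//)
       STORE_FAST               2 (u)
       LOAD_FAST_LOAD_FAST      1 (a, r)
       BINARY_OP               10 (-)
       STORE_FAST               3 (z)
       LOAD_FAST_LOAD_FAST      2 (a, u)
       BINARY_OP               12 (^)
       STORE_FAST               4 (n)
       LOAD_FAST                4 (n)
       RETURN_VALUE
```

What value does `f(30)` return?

31

LOAD_CONST → push 9. Stack: [9]
LOAD_FAST a → push 30. Stack: [9, 30]
BINARY_OP * → 9 * 30 = 270. Stack: [270]
LOAD_FAST a → push 30. Stack: [270, 30]
LOAD_CONST → push 4. Stack: [270, 30, 4]
BINARY_OP >> → 30 >> 4 = 1. Stack: [270, 1]
BINARY_OP - → 270 - 1 = 269. Stack: [269]
STORE_FAST r → r=269. Stack: []
LOAD_FAST a → push 30. Stack: [30]
LOAD_CONST → push 4. Stack: [30, 4]
BINARY_OP >> → 30 >> 4 = 1. Stack: [1]
STORE_FAST r → r=1. Stack: []
LOAD_FAST a → push 30. Stack: [30]
LOAD_CONST → push 7. Stack: [30, 7]
BINARY_OP + → 30 + 7 = 37. Stack: [37]
LOAD_CONST → push 8. Stack: [37, 8]
LOAD_FAST a → push 30. Stack: [37, 8, 30]
BINARY_OP % → 8 % 30 = 8. Stack: [37, 8]
BINARY_OP % → 37 % 8 = 5. Stack: [5]
STORE_FAST r → r=5. Stack: []
LOAD_FAST_LOAD_FAST r,r → push 5,5. Stack: [5, 5]
BINARY_OP | → 5 | 5 = 5. Stack: [5]
STORE_FAST r → r=5. Stack: []
LOAD_FAST_LOAD_FAST r,a → push 5,30. Stack: [5, 30]
BINARY_OP + → 5 + 30 = 35. Stack: [35]
STORE_FAST r → r=35. Stack: []
LOAD_FAST_LOAD_FAST r,r → push 35,35. Stack: [35, 35]
BINARY_OP // → 35 // 35 = 1. Stack: [1]
STORE_FAST u → u=1. Stack: []
LOAD_FAST_LOAD_FAST a,r → push 30,35. Stack: [30, 35]
BINARY_OP - → 30 - 35 = -5. Stack: [-5]
STORE_FAST z → z=-5. Stack: []
LOAD_FAST_LOAD_FAST a,u → push 30,1. Stack: [30, 1]
BINARY_OP ^ → 30 ^ 1 = 31. Stack: [31]
STORE_FAST n → n=31. Stack: []
LOAD_FAST n → push 31. Stack: [31]
RETURN_VALUE → return 31.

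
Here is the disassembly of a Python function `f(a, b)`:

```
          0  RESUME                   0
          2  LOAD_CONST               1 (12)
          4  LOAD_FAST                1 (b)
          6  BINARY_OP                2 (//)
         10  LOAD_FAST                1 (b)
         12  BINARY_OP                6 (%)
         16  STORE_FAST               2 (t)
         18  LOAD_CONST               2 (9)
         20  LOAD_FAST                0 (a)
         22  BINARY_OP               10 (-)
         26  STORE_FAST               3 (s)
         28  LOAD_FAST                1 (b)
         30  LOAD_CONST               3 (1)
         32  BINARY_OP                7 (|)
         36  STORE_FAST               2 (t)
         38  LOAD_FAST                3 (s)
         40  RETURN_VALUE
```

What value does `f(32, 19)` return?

-23

LOAD_CONST → push 12. Stack: [12]
LOAD_FAST b → push 19. Stack: [12, 19]
BINARY_OP // → 12 // 19 = 0. Stack: [0]
LOAD_FAST b → push 19. Stack: [0, 19]
BINARY_OP % → 0 % 19 = 0. Stack: [0]
STORE_FAST t → t=0. Stack: []
LOAD_CONST → push 9. Stack: [9]
LOAD_FAST a → push 32. Stack: [9, 32]
BINARY_OP - → 9 - 32 = -23. Stack: [-23]
STORE_FAST s → s=-23. Stack: []
LOAD_FAST b → push 19. Stack: [19]
LOAD_CONST → push 1. Stack: [19, 1]
BINARY_OP | → 19 | 1 = 19. Stack: [19]
STORE_FAST t → t=19. Stack: []
LOAD_FAST s → push -23. Stack: [-23]
RETURN_VALUE → return -23.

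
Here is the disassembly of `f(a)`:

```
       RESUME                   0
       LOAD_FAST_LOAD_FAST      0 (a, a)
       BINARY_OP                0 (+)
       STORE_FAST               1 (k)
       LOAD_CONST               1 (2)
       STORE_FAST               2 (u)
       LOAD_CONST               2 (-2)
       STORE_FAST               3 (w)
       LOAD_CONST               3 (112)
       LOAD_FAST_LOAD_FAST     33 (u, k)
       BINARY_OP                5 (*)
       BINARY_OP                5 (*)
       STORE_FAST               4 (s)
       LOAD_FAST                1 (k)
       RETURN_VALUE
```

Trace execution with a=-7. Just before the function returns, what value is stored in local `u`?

2

LOAD_FAST_LOAD_FAST a,a → push -7,-7. Stack: [-7, -7]
BINARY_OP + → -7 + -7 = -14. Stack: [-14]
STORE_FAST k → k=-14. Stack: []
LOAD_CONST → push 2. Stack: [2]
STORE_FAST u → u=2. Stack: []
LOAD_CONST → push -2. Stack: [-2]
STORE_FAST w → w=-2. Stack: []
LOAD_CONST → push 112. Stack: [112]
LOAD_FAST_LOAD_FAST u,k → push 2,-14. Stack: [112, 2, -14]
BINARY_OP * → 2 * -14 = -28. Stack: [112, -28]
BINARY_OP * → 112 * -28 = -3136. Stack: [-3136]
STORE_FAST s → s=-3136. Stack: []
LOAD_FAST k → push -14. Stack: [-14]
RETURN_VALUE → return -14.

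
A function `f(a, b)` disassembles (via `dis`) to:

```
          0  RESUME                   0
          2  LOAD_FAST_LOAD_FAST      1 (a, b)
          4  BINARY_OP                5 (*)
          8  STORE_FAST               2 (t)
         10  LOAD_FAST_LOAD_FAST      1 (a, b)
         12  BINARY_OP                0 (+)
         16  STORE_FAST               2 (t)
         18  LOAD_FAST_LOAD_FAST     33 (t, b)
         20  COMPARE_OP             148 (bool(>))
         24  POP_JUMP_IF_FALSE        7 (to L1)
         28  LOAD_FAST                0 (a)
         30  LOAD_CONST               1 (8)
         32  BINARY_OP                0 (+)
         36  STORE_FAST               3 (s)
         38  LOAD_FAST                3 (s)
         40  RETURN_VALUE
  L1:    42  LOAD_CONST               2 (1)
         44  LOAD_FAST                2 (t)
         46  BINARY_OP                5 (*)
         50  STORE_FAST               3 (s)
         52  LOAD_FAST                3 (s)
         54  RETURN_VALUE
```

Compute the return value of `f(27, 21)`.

35

LOAD_FAST_LOAD_FAST a,b → push 27,21. Stack: [27, 21]
BINARY_OP * → 27 * 21 = 567. Stack: [567]
STORE_FAST t → t=567. Stack: []
LOAD_FAST_LOAD_FAST a,b → push 27,21. Stack: [27, 21]
BINARY_OP + → 27 + 21 = 48. Stack: [48]
STORE_FAST t → t=48. Stack: []
LOAD_FAST_LOAD_FAST t,b → push 48,21. Stack: [48, 21]
COMPARE_OP bool(>) → 48 vs 21 = True. Stack: [True]
POP_JUMP_IF_FALSE → pop True; no jump. Stack: []
LOAD_FAST a → push 27. Stack: [27]
LOAD_CONST → push 8. Stack: [27, 8]
BINARY_OP + → 27 + 8 = 35. Stack: [35]
STORE_FAST s → s=35. Stack: []
LOAD_FAST s → push 35. Stack: [35]
RETURN_VALUE → return 35.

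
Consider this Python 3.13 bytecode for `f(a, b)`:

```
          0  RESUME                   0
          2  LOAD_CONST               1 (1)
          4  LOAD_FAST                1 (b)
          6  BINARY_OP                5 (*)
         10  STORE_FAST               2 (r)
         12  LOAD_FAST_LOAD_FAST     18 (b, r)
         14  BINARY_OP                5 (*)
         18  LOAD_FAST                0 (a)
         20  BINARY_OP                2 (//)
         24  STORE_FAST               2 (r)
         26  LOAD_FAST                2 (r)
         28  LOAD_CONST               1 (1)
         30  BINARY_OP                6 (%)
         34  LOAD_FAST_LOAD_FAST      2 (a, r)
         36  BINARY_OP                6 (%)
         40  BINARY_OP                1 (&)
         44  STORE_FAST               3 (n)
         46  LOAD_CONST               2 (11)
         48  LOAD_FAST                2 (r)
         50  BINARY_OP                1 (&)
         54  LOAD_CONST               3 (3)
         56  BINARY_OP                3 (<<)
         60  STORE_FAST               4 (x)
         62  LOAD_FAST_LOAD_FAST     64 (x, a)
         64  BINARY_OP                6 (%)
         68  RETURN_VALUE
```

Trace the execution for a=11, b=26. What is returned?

LOAD_CONST → push 1. Stack: [1]
LOAD_FAST b → push 26. Stack: [1, 26]
BINARY_OP * → 1 * 26 = 26. Stack: [26]
STORE_FAST r → r=26. Stack: []
LOAD_FAST_LOAD_FAST b,r → push 26,26. Stack: [26, 26]
BINARY_OP * → 26 * 26 = 676. Stack: [676]
LOAD_FAST a → push 11. Stack: [676, 11]
BINARY_OP // → 676 // 11 = 61. Stack: [61]
STORE_FAST r → r=61. Stack: []
LOAD_FAST r → push 61. Stack: [61]
LOAD_CONST → push 1. Stack: [61, 1]
BINARY_OP % → 61 % 1 = 0. Stack: [0]
LOAD_FAST_LOAD_FAST a,r → push 11,61. Stack: [0, 11, 61]
BINARY_OP % → 11 % 61 = 11. Stack: [0, 11]
BINARY_OP & → 0 & 11 = 0. Stack: [0]
STORE_FAST n → n=0. Stack: []
LOAD_CONST → push 11. Stack: [11]
LOAD_FAST r → push 61. Stack: [11, 61]
BINARY_OP & → 11 & 61 = 9. Stack: [9]
LOAD_CONST → push 3. Stack: [9, 3]
BINARY_OP << → 9 << 3 = 72. Stack: [72]
STORE_FAST x → x=72. Stack: []
LOAD_FAST_LOAD_FAST x,a → push 72,11. Stack: [72, 11]
BINARY_OP % → 72 % 11 = 6. Stack: [6]
RETURN_VALUE → return 6.

6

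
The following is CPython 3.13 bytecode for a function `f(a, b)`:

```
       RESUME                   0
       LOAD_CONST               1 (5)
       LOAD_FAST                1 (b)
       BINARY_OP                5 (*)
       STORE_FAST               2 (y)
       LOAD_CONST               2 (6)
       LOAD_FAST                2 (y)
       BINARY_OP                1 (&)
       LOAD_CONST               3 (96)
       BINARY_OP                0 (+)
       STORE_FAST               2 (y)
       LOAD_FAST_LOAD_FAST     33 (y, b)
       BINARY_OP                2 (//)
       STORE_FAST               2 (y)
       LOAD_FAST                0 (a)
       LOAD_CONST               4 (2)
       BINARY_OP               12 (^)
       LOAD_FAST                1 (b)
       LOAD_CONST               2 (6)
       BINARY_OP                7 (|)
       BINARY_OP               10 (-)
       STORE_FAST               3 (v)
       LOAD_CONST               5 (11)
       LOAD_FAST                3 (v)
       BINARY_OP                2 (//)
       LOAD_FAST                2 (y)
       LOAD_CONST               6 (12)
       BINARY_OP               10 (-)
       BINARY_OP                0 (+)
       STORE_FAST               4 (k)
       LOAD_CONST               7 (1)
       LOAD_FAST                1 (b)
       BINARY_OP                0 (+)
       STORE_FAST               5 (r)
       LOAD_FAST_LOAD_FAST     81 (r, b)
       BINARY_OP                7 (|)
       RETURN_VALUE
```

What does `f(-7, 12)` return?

LOAD_CONST → push 5. Stack: [5]
LOAD_FAST b → push 12. Stack: [5, 12]
BINARY_OP * → 5 * 12 = 60. Stack: [60]
STORE_FAST y → y=60. Stack: []
LOAD_CONST → push 6. Stack: [6]
LOAD_FAST y → push 60. Stack: [6, 60]
BINARY_OP & → 6 & 60 = 4. Stack: [4]
LOAD_CONST → push 96. Stack: [4, 96]
BINARY_OP + → 4 + 96 = 100. Stack: [100]
STORE_FAST y → y=100. Stack: []
LOAD_FAST_LOAD_FAST y,b → push 100,12. Stack: [100, 12]
BINARY_OP // → 100 // 12 = 8. Stack: [8]
STORE_FAST y → y=8. Stack: []
LOAD_FAST a → push -7. Stack: [-7]
LOAD_CONST → push 2. Stack: [-7, 2]
BINARY_OP ^ → -7 ^ 2 = -5. Stack: [-5]
LOAD_FAST b → push 12. Stack: [-5, 12]
LOAD_CONST → push 6. Stack: [-5, 12, 6]
BINARY_OP | → 12 | 6 = 14. Stack: [-5, 14]
BINARY_OP - → -5 - 14 = -19. Stack: [-19]
STORE_FAST v → v=-19. Stack: []
LOAD_CONST → push 11. Stack: [11]
LOAD_FAST v → push -19. Stack: [11, -19]
BINARY_OP // → 11 // -19 = -1. Stack: [-1]
LOAD_FAST y → push 8. Stack: [-1, 8]
LOAD_CONST → push 12. Stack: [-1, 8, 12]
BINARY_OP - → 8 - 12 = -4. Stack: [-1, -4]
BINARY_OP + → -1 + -4 = -5. Stack: [-5]
STORE_FAST k → k=-5. Stack: []
LOAD_CONST → push 1. Stack: [1]
LOAD_FAST b → push 12. Stack: [1, 12]
BINARY_OP + → 1 + 12 = 13. Stack: [13]
STORE_FAST r → r=13. Stack: []
LOAD_FAST_LOAD_FAST r,b → push 13,12. Stack: [13, 12]
BINARY_OP | → 13 | 12 = 13. Stack: [13]
RETURN_VALUE → return 13.

13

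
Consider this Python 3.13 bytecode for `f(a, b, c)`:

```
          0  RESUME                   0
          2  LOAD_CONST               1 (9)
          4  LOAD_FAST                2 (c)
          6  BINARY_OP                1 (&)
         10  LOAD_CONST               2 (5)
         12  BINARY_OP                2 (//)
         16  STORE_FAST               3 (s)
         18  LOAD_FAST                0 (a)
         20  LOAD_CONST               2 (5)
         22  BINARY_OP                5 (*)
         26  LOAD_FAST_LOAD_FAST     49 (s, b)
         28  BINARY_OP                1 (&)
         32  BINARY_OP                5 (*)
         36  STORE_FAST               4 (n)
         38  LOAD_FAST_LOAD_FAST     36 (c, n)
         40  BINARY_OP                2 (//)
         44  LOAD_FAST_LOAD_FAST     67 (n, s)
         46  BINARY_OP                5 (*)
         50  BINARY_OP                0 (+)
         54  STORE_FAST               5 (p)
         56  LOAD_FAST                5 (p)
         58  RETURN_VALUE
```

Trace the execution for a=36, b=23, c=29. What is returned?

LOAD_CONST → push 9. Stack: [9]
LOAD_FAST c → push 29. Stack: [9, 29]
BINARY_OP & → 9 & 29 = 9. Stack: [9]
LOAD_CONST → push 5. Stack: [9, 5]
BINARY_OP // → 9 // 5 = 1. Stack: [1]
STORE_FAST s → s=1. Stack: []
LOAD_FAST a → push 36. Stack: [36]
LOAD_CONST → push 5. Stack: [36, 5]
BINARY_OP * → 36 * 5 = 180. Stack: [180]
LOAD_FAST_LOAD_FAST s,b → push 1,23. Stack: [180, 1, 23]
BINARY_OP & → 1 & 23 = 1. Stack: [180, 1]
BINARY_OP * → 180 * 1 = 180. Stack: [180]
STORE_FAST n → n=180. Stack: []
LOAD_FAST_LOAD_FAST c,n → push 29,180. Stack: [29, 180]
BINARY_OP // → 29 // 180 = 0. Stack: [0]
LOAD_FAST_LOAD_FAST n,s → push 180,1. Stack: [0, 180, 1]
BINARY_OP * → 180 * 1 = 180. Stack: [0, 180]
BINARY_OP + → 0 + 180 = 180. Stack: [180]
STORE_FAST p → p=180. Stack: []
LOAD_FAST p → push 180. Stack: [180]
RETURN_VALUE → return 180.

180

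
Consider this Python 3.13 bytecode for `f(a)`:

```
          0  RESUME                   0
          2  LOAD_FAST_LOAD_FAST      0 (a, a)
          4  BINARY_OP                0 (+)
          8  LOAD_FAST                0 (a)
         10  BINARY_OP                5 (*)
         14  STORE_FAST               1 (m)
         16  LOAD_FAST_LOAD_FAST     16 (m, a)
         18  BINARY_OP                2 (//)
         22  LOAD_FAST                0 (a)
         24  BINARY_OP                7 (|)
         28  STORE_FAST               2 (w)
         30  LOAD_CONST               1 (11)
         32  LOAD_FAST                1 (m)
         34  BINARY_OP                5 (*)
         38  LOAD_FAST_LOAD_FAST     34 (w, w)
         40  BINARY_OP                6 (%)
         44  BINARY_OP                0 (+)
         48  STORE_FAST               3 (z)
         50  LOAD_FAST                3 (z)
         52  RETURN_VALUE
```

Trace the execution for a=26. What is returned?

LOAD_FAST_LOAD_FAST a,a → push 26,26. Stack: [26, 26]
BINARY_OP + → 26 + 26 = 52. Stack: [52]
LOAD_FAST a → push 26. Stack: [52, 26]
BINARY_OP * → 52 * 26 = 1352. Stack: [1352]
STORE_FAST m → m=1352. Stack: []
LOAD_FAST_LOAD_FAST m,a → push 1352,26. Stack: [1352, 26]
BINARY_OP // → 1352 // 26 = 52. Stack: [52]
LOAD_FAST a → push 26. Stack: [52, 26]
BINARY_OP | → 52 | 26 = 62. Stack: [62]
STORE_FAST w → w=62. Stack: []
LOAD_CONST → push 11. Stack: [11]
LOAD_FAST m → push 1352. Stack: [11, 1352]
BINARY_OP * → 11 * 1352 = 14872. Stack: [14872]
LOAD_FAST_LOAD_FAST w,w → push 62,62. Stack: [14872, 62, 62]
BINARY_OP % → 62 % 62 = 0. Stack: [14872, 0]
BINARY_OP + → 14872 + 0 = 14872. Stack: [14872]
STORE_FAST z → z=14872. Stack: []
LOAD_FAST z → push 14872. Stack: [14872]
RETURN_VALUE → return 14872.

14872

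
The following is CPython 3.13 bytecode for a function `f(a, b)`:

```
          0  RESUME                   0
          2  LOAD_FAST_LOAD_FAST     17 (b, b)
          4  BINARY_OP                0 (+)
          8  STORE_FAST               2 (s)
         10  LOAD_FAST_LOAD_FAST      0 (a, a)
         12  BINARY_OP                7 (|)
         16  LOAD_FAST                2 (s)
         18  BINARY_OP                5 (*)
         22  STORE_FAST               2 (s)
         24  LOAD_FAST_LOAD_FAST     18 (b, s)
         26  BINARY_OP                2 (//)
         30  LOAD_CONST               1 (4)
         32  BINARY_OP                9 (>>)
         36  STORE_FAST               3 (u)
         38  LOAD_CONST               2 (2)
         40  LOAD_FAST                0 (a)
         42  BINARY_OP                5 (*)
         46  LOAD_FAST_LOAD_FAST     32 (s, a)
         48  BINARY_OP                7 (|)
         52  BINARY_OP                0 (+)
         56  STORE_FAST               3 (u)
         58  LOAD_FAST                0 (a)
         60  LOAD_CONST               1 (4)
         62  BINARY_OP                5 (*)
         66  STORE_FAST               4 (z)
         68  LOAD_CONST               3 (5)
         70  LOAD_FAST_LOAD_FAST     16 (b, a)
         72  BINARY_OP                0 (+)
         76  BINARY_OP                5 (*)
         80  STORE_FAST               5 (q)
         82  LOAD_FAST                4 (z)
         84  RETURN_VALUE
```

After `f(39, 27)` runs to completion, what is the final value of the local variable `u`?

2189

LOAD_FAST_LOAD_FAST b,b → push 27,27. Stack: [27, 27]
BINARY_OP + → 27 + 27 = 54. Stack: [54]
STORE_FAST s → s=54. Stack: []
LOAD_FAST_LOAD_FAST a,a → push 39,39. Stack: [39, 39]
BINARY_OP | → 39 | 39 = 39. Stack: [39]
LOAD_FAST s → push 54. Stack: [39, 54]
BINARY_OP * → 39 * 54 = 2106. Stack: [2106]
STORE_FAST s → s=2106. Stack: []
LOAD_FAST_LOAD_FAST b,s → push 27,2106. Stack: [27, 2106]
BINARY_OP // → 27 // 2106 = 0. Stack: [0]
LOAD_CONST → push 4. Stack: [0, 4]
BINARY_OP >> → 0 >> 4 = 0. Stack: [0]
STORE_FAST u → u=0. Stack: []
LOAD_CONST → push 2. Stack: [2]
LOAD_FAST a → push 39. Stack: [2, 39]
BINARY_OP * → 2 * 39 = 78. Stack: [78]
LOAD_FAST_LOAD_FAST s,a → push 2106,39. Stack: [78, 2106, 39]
BINARY_OP | → 2106 | 39 = 2111. Stack: [78, 2111]
BINARY_OP + → 78 + 2111 = 2189. Stack: [2189]
STORE_FAST u → u=2189. Stack: []
LOAD_FAST a → push 39. Stack: [39]
LOAD_CONST → push 4. Stack: [39, 4]
BINARY_OP * → 39 * 4 = 156. Stack: [156]
STORE_FAST z → z=156. Stack: []
LOAD_CONST → push 5. Stack: [5]
LOAD_FAST_LOAD_FAST b,a → push 27,39. Stack: [5, 27, 39]
BINARY_OP + → 27 + 39 = 66. Stack: [5, 66]
BINARY_OP * → 5 * 66 = 330. Stack: [330]
STORE_FAST q → q=330. Stack: []
LOAD_FAST z → push 156. Stack: [156]
RETURN_VALUE → return 156.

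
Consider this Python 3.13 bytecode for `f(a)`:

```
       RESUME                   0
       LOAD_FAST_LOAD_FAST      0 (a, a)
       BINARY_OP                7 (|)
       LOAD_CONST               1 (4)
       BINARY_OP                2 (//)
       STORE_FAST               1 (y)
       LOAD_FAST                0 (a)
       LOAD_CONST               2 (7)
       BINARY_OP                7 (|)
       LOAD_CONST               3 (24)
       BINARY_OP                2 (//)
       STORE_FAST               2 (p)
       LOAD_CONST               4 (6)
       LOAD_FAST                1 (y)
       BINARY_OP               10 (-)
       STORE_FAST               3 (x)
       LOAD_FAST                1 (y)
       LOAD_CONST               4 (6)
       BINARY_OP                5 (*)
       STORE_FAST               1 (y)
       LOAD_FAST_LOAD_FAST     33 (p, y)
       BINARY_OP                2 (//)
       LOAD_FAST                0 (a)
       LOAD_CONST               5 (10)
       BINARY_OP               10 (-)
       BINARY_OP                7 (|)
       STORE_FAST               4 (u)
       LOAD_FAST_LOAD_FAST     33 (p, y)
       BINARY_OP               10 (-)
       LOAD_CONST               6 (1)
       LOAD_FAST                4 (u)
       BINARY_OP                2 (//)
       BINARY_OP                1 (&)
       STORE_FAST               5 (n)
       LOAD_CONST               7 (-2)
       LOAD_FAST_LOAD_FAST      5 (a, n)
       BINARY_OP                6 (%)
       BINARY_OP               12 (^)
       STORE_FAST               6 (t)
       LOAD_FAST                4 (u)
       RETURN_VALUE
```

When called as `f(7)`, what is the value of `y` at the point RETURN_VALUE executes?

6

LOAD_FAST_LOAD_FAST a,a → push 7,7. Stack: [7, 7]
BINARY_OP | → 7 | 7 = 7. Stack: [7]
LOAD_CONST → push 4. Stack: [7, 4]
BINARY_OP // → 7 // 4 = 1. Stack: [1]
STORE_FAST y → y=1. Stack: []
LOAD_FAST a → push 7. Stack: [7]
LOAD_CONST → push 7. Stack: [7, 7]
BINARY_OP | → 7 | 7 = 7. Stack: [7]
LOAD_CONST → push 24. Stack: [7, 24]
BINARY_OP // → 7 // 24 = 0. Stack: [0]
STORE_FAST p → p=0. Stack: []
LOAD_CONST → push 6. Stack: [6]
LOAD_FAST y → push 1. Stack: [6, 1]
BINARY_OP - → 6 - 1 = 5. Stack: [5]
STORE_FAST x → x=5. Stack: []
LOAD_FAST y → push 1. Stack: [1]
LOAD_CONST → push 6. Stack: [1, 6]
BINARY_OP * → 1 * 6 = 6. Stack: [6]
STORE_FAST y → y=6. Stack: []
LOAD_FAST_LOAD_FAST p,y → push 0,6. Stack: [0, 6]
BINARY_OP // → 0 // 6 = 0. Stack: [0]
LOAD_FAST a → push 7. Stack: [0, 7]
LOAD_CONST → push 10. Stack: [0, 7, 10]
BINARY_OP - → 7 - 10 = -3. Stack: [0, -3]
BINARY_OP | → 0 | -3 = -3. Stack: [-3]
STORE_FAST u → u=-3. Stack: []
LOAD_FAST_LOAD_FAST p,y → push 0,6. Stack: [0, 6]
BINARY_OP - → 0 - 6 = -6. Stack: [-6]
LOAD_CONST → push 1. Stack: [-6, 1]
LOAD_FAST u → push -3. Stack: [-6, 1, -3]
BINARY_OP // → 1 // -3 = -1. Stack: [-6, -1]
BINARY_OP & → -6 & -1 = -6. Stack: [-6]
STORE_FAST n → n=-6. Stack: []
LOAD_CONST → push -2. Stack: [-2]
LOAD_FAST_LOAD_FAST a,n → push 7,-6. Stack: [-2, 7, -6]
BINARY_OP % → 7 % -6 = -5. Stack: [-2, -5]
BINARY_OP ^ → -2 ^ -5 = 5. Stack: [5]
STORE_FAST t → t=5. Stack: []
LOAD_FAST u → push -3. Stack: [-3]
RETURN_VALUE → return -3.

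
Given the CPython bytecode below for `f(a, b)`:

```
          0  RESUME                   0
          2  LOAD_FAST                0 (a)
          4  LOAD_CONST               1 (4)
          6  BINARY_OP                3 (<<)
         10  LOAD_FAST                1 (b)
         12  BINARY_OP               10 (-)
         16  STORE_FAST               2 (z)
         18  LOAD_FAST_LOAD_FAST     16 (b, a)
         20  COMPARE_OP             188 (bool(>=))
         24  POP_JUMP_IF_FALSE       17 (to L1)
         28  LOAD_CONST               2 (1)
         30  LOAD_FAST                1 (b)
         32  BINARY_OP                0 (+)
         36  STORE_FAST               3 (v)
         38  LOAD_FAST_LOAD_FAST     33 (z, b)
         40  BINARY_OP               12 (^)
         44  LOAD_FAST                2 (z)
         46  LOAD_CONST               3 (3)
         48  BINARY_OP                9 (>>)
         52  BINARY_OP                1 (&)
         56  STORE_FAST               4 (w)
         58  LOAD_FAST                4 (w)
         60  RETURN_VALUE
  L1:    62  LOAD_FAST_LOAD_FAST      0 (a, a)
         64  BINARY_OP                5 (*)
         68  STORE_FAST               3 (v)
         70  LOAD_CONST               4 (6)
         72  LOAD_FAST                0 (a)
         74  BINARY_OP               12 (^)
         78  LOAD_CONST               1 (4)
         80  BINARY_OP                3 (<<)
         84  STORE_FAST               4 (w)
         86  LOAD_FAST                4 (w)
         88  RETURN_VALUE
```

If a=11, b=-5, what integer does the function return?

208

LOAD_FAST a → push 11. Stack: [11]
LOAD_CONST → push 4. Stack: [11, 4]
BINARY_OP << → 11 << 4 = 176. Stack: [176]
LOAD_FAST b → push -5. Stack: [176, -5]
BINARY_OP - → 176 - -5 = 181. Stack: [181]
STORE_FAST z → z=181. Stack: []
LOAD_FAST_LOAD_FAST b,a → push -5,11. Stack: [-5, 11]
COMPARE_OP bool(>=) → -5 vs 11 = False. Stack: [False]
POP_JUMP_IF_FALSE → pop False; jump. Stack: []
LOAD_FAST_LOAD_FAST a,a → push 11,11. Stack: [11, 11]
BINARY_OP * → 11 * 11 = 121. Stack: [121]
STORE_FAST v → v=121. Stack: []
LOAD_CONST → push 6. Stack: [6]
LOAD_FAST a → push 11. Stack: [6, 11]
BINARY_OP ^ → 6 ^ 11 = 13. Stack: [13]
LOAD_CONST → push 4. Stack: [13, 4]
BINARY_OP << → 13 << 4 = 208. Stack: [208]
STORE_FAST w → w=208. Stack: []
LOAD_FAST w → push 208. Stack: [208]
RETURN_VALUE → return 208.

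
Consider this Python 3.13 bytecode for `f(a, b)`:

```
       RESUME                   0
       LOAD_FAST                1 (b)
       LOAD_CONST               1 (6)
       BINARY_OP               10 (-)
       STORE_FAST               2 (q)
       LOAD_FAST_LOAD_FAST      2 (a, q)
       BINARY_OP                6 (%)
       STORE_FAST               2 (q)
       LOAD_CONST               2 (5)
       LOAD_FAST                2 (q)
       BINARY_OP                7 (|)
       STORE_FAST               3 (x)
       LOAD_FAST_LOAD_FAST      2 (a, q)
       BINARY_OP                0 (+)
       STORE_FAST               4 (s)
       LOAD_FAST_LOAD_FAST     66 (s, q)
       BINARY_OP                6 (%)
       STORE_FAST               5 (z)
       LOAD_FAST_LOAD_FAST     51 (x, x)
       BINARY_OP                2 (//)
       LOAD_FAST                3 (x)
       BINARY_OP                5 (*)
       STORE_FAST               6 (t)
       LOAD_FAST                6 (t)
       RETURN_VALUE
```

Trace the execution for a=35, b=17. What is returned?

7

LOAD_FAST b → push 17. Stack: [17]
LOAD_CONST → push 6. Stack: [17, 6]
BINARY_OP - → 17 - 6 = 11. Stack: [11]
STORE_FAST q → q=11. Stack: []
LOAD_FAST_LOAD_FAST a,q → push 35,11. Stack: [35, 11]
BINARY_OP % → 35 % 11 = 2. Stack: [2]
STORE_FAST q → q=2. Stack: []
LOAD_CONST → push 5. Stack: [5]
LOAD_FAST q → push 2. Stack: [5, 2]
BINARY_OP | → 5 | 2 = 7. Stack: [7]
STORE_FAST x → x=7. Stack: []
LOAD_FAST_LOAD_FAST a,q → push 35,2. Stack: [35, 2]
BINARY_OP + → 35 + 2 = 37. Stack: [37]
STORE_FAST s → s=37. Stack: []
LOAD_FAST_LOAD_FAST s,q → push 37,2. Stack: [37, 2]
BINARY_OP % → 37 % 2 = 1. Stack: [1]
STORE_FAST z → z=1. Stack: []
LOAD_FAST_LOAD_FAST x,x → push 7,7. Stack: [7, 7]
BINARY_OP // → 7 // 7 = 1. Stack: [1]
LOAD_FAST x → push 7. Stack: [1, 7]
BINARY_OP * → 1 * 7 = 7. Stack: [7]
STORE_FAST t → t=7. Stack: []
LOAD_FAST t → push 7. Stack: [7]
RETURN_VALUE → return 7.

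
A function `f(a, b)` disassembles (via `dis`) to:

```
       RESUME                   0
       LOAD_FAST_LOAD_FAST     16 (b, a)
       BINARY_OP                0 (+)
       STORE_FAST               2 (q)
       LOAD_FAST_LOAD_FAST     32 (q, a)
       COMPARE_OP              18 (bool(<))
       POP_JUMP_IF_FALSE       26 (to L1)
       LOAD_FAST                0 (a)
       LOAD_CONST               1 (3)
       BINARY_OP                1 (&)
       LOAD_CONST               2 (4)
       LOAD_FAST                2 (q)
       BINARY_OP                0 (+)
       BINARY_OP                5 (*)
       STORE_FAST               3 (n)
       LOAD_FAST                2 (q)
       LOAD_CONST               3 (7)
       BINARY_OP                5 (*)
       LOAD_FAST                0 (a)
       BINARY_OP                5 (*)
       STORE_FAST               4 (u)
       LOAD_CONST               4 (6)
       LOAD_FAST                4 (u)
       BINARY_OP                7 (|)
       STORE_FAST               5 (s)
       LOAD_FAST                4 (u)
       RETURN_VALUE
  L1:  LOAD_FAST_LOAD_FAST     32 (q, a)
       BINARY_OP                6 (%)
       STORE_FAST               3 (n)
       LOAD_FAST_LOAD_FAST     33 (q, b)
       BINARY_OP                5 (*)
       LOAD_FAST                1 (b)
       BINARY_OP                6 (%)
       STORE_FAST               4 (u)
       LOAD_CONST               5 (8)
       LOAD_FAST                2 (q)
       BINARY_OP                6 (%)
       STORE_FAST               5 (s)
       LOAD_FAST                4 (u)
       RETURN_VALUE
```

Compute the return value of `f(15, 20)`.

LOAD_FAST_LOAD_FAST b,a → push 20,15. Stack: [20, 15]
BINARY_OP + → 20 + 15 = 35. Stack: [35]
STORE_FAST q → q=35. Stack: []
LOAD_FAST_LOAD_FAST q,a → push 35,15. Stack: [35, 15]
COMPARE_OP bool(<) → 35 vs 15 = False. Stack: [False]
POP_JUMP_IF_FALSE → pop False; jump. Stack: []
LOAD_FAST_LOAD_FAST q,a → push 35,15. Stack: [35, 15]
BINARY_OP % → 35 % 15 = 5. Stack: [5]
STORE_FAST n → n=5. Stack: []
LOAD_FAST_LOAD_FAST q,b → push 35,20. Stack: [35, 20]
BINARY_OP * → 35 * 20 = 700. Stack: [700]
LOAD_FAST b → push 20. Stack: [700, 20]
BINARY_OP % → 700 % 20 = 0. Stack: [0]
STORE_FAST u → u=0. Stack: []
LOAD_CONST → push 8. Stack: [8]
LOAD_FAST q → push 35. Stack: [8, 35]
BINARY_OP % → 8 % 35 = 8. Stack: [8]
STORE_FAST s → s=8. Stack: []
LOAD_FAST u → push 0. Stack: [0]
RETURN_VALUE → return 0.

0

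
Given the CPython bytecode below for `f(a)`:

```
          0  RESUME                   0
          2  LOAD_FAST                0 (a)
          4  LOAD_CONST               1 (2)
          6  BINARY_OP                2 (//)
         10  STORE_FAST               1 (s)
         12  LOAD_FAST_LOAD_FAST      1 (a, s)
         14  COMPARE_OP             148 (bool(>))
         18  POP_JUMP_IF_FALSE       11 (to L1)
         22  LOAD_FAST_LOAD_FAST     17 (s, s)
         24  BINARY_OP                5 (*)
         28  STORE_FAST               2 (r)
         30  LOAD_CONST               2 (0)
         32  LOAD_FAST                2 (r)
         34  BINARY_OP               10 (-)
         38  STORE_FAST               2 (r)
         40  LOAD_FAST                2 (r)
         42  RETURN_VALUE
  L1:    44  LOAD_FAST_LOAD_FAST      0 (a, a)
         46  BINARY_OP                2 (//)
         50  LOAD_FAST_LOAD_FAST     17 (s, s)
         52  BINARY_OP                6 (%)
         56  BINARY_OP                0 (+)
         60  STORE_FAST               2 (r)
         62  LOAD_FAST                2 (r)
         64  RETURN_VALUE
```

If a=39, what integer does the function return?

-361

LOAD_FAST a → push 39. Stack: [39]
LOAD_CONST → push 2. Stack: [39, 2]
BINARY_OP // → 39 // 2 = 19. Stack: [19]
STORE_FAST s → s=19. Stack: []
LOAD_FAST_LOAD_FAST a,s → push 39,19. Stack: [39, 19]
COMPARE_OP bool(>) → 39 vs 19 = True. Stack: [True]
POP_JUMP_IF_FALSE → pop True; no jump. Stack: []
LOAD_FAST_LOAD_FAST s,s → push 19,19. Stack: [19, 19]
BINARY_OP * → 19 * 19 = 361. Stack: [361]
STORE_FAST r → r=361. Stack: []
LOAD_CONST → push 0. Stack: [0]
LOAD_FAST r → push 361. Stack: [0, 361]
BINARY_OP - → 0 - 361 = -361. Stack: [-361]
STORE_FAST r → r=-361. Stack: []
LOAD_FAST r → push -361. Stack: [-361]
RETURN_VALUE → return -361.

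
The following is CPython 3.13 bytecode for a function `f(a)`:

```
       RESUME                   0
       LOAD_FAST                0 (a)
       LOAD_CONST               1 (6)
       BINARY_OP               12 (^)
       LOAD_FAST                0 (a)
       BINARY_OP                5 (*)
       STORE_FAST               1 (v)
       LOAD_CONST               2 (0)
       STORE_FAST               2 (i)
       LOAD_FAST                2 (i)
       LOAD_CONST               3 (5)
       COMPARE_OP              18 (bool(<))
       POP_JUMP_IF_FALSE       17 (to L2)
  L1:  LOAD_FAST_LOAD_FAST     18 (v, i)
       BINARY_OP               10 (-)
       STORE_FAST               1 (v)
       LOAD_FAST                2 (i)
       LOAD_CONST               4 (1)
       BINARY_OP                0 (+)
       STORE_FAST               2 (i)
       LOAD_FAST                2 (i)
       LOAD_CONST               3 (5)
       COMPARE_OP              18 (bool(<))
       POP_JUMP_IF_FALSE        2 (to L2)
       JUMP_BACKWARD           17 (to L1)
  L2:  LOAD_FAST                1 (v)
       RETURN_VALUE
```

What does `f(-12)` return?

LOAD_FAST a → push -12
LOAD_CONST → push 6
BINARY_OP ^ → -12 ^ 6 = -14
LOAD_FAST a → push -12
BINARY_OP * → -14 * -12 = 168
STORE_FAST v → v=168
LOAD_CONST → push 0
STORE_FAST i → i=0
LOAD_FAST i → push 0
LOAD_CONST → push 5
COMPARE_OP bool(<) → 0 vs 5 = True
POP_JUMP_IF_FALSE → pop True; no jump
LOAD_FAST_LOAD_FAST v,i → push 168,0
BINARY_OP - → 168 - 0 = 168
STORE_FAST v → v=168
LOAD_FAST i → push 0
LOAD_CONST → push 1
BINARY_OP + → 0 + 1 = 1
STORE_FAST i → i=1
LOAD_FAST i → push 1
LOAD_CONST → push 5
COMPARE_OP bool(<) → 1 vs 5 = True
POP_JUMP_IF_FALSE → pop True; no jump
LOAD_FAST_LOAD_FAST v,i → push 168,1
BINARY_OP - → 168 - 1 = 167
STORE_FAST v → v=167
LOAD_FAST i → push 1
LOAD_CONST → push 1
BINARY_OP + → 1 + 1 = 2
STORE_FAST i → i=2
LOAD_FAST i → push 2
LOAD_CONST → push 5
COMPARE_OP bool(<) → 2 vs 5 = True
POP_JUMP_IF_FALSE → pop True; no jump
LOAD_FAST_LOAD_FAST v,i → push 167,2
BINARY_OP - → 167 - 2 = 165
STORE_FAST v → v=165
LOAD_FAST i → push 2
LOAD_CONST → push 1
BINARY_OP + → 2 + 1 = 3
STORE_FAST i → i=3
LOAD_FAST i → push 3
LOAD_CONST → push 5
COMPARE_OP bool(<) → 3 vs 5 = True
POP_JUMP_IF_FALSE → pop True; no jump
LOAD_FAST_LOAD_FAST v,i → push 165,3
BINARY_OP - → 165 - 3 = 162
STORE_FAST v → v=162
LOAD_FAST i → push 3
LOAD_CONST → push 1
BINARY_OP + → 3 + 1 = 4
STORE_FAST i → i=4
LOAD_FAST i → push 4
LOAD_CONST → push 5
COMPARE_OP bool(<) → 4 vs 5 = True
POP_JUMP_IF_FALSE → pop True; no jump
LOAD_FAST_LOAD_FAST v,i → push 162,4
BINARY_OP - → 162 - 4 = 158
STORE_FAST v → v=158
LOAD_FAST i → push 4
LOAD_CONST → push 1
BINARY_OP + → 4 + 1 = 5
STORE_FAST i → i=5
LOAD_FAST i → push 5
LOAD_CONST → push 5
COMPARE_OP bool(<) → 5 vs 5 = False
POP_JUMP_IF_FALSE → pop False; jump
LOAD_FAST v → push 158
RETURN_VALUE → return 158.

158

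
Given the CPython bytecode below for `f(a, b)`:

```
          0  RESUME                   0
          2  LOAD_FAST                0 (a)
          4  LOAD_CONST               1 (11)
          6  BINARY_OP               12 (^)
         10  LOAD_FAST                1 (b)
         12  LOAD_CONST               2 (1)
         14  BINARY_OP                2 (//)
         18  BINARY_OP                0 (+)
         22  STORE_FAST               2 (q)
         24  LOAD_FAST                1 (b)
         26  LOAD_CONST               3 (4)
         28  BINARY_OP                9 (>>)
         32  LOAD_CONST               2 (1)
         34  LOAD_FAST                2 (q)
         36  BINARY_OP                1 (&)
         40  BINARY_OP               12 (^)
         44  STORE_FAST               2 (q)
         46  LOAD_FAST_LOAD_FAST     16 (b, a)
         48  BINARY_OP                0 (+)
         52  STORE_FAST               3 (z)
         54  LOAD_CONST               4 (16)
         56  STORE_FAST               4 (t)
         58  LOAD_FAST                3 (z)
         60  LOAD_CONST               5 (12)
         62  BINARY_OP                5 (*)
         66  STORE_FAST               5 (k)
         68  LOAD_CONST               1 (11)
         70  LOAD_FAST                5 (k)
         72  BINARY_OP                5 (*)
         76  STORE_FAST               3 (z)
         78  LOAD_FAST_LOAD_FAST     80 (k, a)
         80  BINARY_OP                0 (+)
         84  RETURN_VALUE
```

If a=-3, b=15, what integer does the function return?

LOAD_FAST a → push -3. Stack: [-3]
LOAD_CONST → push 11. Stack: [-3, 11]
BINARY_OP ^ → -3 ^ 11 = -10. Stack: [-10]
LOAD_FAST b → push 15. Stack: [-10, 15]
LOAD_CONST → push 1. Stack: [-10, 15, 1]
BINARY_OP // → 15 // 1 = 15. Stack: [-10, 15]
BINARY_OP + → -10 + 15 = 5. Stack: [5]
STORE_FAST q → q=5. Stack: []
LOAD_FAST b → push 15. Stack: [15]
LOAD_CONST → push 4. Stack: [15, 4]
BINARY_OP >> → 15 >> 4 = 0. Stack: [0]
LOAD_CONST → push 1. Stack: [0, 1]
LOAD_FAST q → push 5. Stack: [0, 1, 5]
BINARY_OP & → 1 & 5 = 1. Stack: [0, 1]
BINARY_OP ^ → 0 ^ 1 = 1. Stack: [1]
STORE_FAST q → q=1. Stack: []
LOAD_FAST_LOAD_FAST b,a → push 15,-3. Stack: [15, -3]
BINARY_OP + → 15 + -3 = 12. Stack: [12]
STORE_FAST z → z=12. Stack: []
LOAD_CONST → push 16. Stack: [16]
STORE_FAST t → t=16. Stack: []
LOAD_FAST z → push 12. Stack: [12]
LOAD_CONST → push 12. Stack: [12, 12]
BINARY_OP * → 12 * 12 = 144. Stack: [144]
STORE_FAST k → k=144. Stack: []
LOAD_CONST → push 11. Stack: [11]
LOAD_FAST k → push 144. Stack: [11, 144]
BINARY_OP * → 11 * 144 = 1584. Stack: [1584]
STORE_FAST z → z=1584. Stack: []
LOAD_FAST_LOAD_FAST k,a → push 144,-3. Stack: [144, -3]
BINARY_OP + → 144 + -3 = 141. Stack: [141]
RETURN_VALUE → return 141.

141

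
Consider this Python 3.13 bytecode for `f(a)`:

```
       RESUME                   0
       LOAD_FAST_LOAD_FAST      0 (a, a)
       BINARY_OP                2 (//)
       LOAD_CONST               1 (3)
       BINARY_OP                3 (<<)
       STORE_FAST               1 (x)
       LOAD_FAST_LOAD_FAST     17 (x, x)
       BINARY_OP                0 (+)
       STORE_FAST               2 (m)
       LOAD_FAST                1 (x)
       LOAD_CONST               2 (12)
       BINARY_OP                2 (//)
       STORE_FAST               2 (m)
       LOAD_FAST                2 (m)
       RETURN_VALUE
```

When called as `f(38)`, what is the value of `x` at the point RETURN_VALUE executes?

8

LOAD_FAST_LOAD_FAST a,a → push 38,38. Stack: [38, 38]
BINARY_OP // → 38 // 38 = 1. Stack: [1]
LOAD_CONST → push 3. Stack: [1, 3]
BINARY_OP << → 1 << 3 = 8. Stack: [8]
STORE_FAST x → x=8. Stack: []
LOAD_FAST_LOAD_FAST x,x → push 8,8. Stack: [8, 8]
BINARY_OP + → 8 + 8 = 16. Stack: [16]
STORE_FAST m → m=16. Stack: []
LOAD_FAST x → push 8. Stack: [8]
LOAD_CONST → push 12. Stack: [8, 12]
BINARY_OP // → 8 // 12 = 0. Stack: [0]
STORE_FAST m → m=0. Stack: []
LOAD_FAST m → push 0. Stack: [0]
RETURN_VALUE → return 0.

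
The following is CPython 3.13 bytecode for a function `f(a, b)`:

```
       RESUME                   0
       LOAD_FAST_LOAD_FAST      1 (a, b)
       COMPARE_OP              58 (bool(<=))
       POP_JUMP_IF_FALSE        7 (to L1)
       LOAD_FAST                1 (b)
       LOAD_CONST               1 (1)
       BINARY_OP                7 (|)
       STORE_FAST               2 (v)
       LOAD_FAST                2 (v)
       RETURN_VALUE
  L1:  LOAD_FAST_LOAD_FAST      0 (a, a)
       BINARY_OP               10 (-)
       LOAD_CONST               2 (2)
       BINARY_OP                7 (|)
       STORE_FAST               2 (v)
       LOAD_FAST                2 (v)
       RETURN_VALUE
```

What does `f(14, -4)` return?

2

LOAD_FAST_LOAD_FAST a,b → push 14,-4. Stack: [14, -4]
COMPARE_OP bool(<=) → 14 vs -4 = False. Stack: [False]
POP_JUMP_IF_FALSE → pop False; jump. Stack: []
LOAD_FAST_LOAD_FAST a,a → push 14,14. Stack: [14, 14]
BINARY_OP - → 14 - 14 = 0. Stack: [0]
LOAD_CONST → push 2. Stack: [0, 2]
BINARY_OP | → 0 | 2 = 2. Stack: [2]
STORE_FAST v → v=2. Stack: []
LOAD_FAST v → push 2. Stack: [2]
RETURN_VALUE → return 2.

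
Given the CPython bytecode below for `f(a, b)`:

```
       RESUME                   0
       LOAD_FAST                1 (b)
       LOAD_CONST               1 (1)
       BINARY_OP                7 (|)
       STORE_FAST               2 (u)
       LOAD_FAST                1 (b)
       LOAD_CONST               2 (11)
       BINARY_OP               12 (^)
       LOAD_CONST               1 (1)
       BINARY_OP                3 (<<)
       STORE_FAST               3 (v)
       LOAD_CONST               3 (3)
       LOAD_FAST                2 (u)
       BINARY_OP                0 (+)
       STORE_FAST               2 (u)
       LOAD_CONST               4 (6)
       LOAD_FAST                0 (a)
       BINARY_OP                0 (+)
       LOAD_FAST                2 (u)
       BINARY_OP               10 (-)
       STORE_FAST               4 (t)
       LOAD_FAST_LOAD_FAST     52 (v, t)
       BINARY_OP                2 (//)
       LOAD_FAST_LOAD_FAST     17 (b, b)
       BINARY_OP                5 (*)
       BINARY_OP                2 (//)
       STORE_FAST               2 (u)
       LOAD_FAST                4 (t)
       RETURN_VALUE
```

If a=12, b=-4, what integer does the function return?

18

LOAD_FAST b → push -4. Stack: [-4]
LOAD_CONST → push 1. Stack: [-4, 1]
BINARY_OP | → -4 | 1 = -3. Stack: [-3]
STORE_FAST u → u=-3. Stack: []
LOAD_FAST b → push -4. Stack: [-4]
LOAD_CONST → push 11. Stack: [-4, 11]
BINARY_OP ^ → -4 ^ 11 = -9. Stack: [-9]
LOAD_CONST → push 1. Stack: [-9, 1]
BINARY_OP << → -9 << 1 = -18. Stack: [-18]
STORE_FAST v → v=-18. Stack: []
LOAD_CONST → push 3. Stack: [3]
LOAD_FAST u → push -3. Stack: [3, -3]
BINARY_OP + → 3 + -3 = 0. Stack: [0]
STORE_FAST u → u=0. Stack: []
LOAD_CONST → push 6. Stack: [6]
LOAD_FAST a → push 12. Stack: [6, 12]
BINARY_OP + → 6 + 12 = 18. Stack: [18]
LOAD_FAST u → push 0. Stack: [18, 0]
BINARY_OP - → 18 - 0 = 18. Stack: [18]
STORE_FAST t → t=18. Stack: []
LOAD_FAST_LOAD_FAST v,t → push -18,18. Stack: [-18, 18]
BINARY_OP // → -18 // 18 = -1. Stack: [-1]
LOAD_FAST_LOAD_FAST b,b → push -4,-4. Stack: [-1, -4, -4]
BINARY_OP * → -4 * -4 = 16. Stack: [-1, 16]
BINARY_OP // → -1 // 16 = -1. Stack: [-1]
STORE_FAST u → u=-1. Stack: []
LOAD_FAST t → push 18. Stack: [18]
RETURN_VALUE → return 18.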